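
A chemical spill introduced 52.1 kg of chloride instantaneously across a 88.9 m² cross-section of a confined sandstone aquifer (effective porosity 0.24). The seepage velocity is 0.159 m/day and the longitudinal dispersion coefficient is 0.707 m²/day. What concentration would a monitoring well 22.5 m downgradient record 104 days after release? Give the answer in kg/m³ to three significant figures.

For an instantaneous plane source, C(x,t) = M/(n_e·A·√(4πDt)) · exp(−(x−vt)²/(4Dt)), with n_e·A the pore (flow) area.
Plume center vt = 0.159 × 104 = 16.536 m, so the well at 22.5 m is 5.964 m downgradient of the peak.
√(4πDt) = 30.40 m, giving peak height M/(n_e·A·√(4πDt)) = 52.1/(0.24 × 88.9 × 30.40) = 0.08033 kg/m³.
(x−vt)²/(4Dt) = (5.964)²/(4 × 0.707 × 104) = 0.1209; exp(−0.1209) = 0.8861.
C = 0.08033 × 0.8861 = 0.0712 kg/m³.

0.0712 kg/m³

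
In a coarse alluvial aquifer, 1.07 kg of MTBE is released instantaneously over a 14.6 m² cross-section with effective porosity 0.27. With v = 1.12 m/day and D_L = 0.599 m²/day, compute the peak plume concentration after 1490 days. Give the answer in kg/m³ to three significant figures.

0.00256 kg/m³

The peak of an instantaneous 1D plume sits at x = vt; there the Gaussian factor is 1 and C_max = M/(n_e·A·√(4πDt)), where n_e·A is the pore area the mass is dissolved in.
√(4πDt) = √(4π × 0.599 × 1490) = 105.9 m, so C_max = 1.07/(0.27 × 14.6 × 105.9) = 0.00256 kg/m³.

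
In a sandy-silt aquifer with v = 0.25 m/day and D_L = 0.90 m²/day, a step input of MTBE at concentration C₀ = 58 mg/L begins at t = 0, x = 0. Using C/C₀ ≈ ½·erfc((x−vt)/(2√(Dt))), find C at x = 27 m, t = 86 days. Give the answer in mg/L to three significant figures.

19.1 mg/L

For a continuous step input, C/C₀ ≈ ½·erfc((x−vt)/(2√(Dt))).
vt = 0.25 × 86 = 21.5 m and 2√(Dt) = 2√(0.90 × 86) = 17.60 m.
Argument (x−vt)/(2√(Dt)) = (27 − 21.5)/17.60 = 0.3125; ½·erfc(0.3125) = 0.3293.
C = 58 × 0.3293 = 19.1 mg/L.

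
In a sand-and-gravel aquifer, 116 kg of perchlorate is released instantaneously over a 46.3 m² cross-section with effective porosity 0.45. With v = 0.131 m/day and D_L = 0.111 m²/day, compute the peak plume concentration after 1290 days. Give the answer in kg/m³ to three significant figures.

The peak of an instantaneous 1D plume sits at x = vt; there the Gaussian factor is 1 and C_max = M/(n_e·A·√(4πDt)), where n_e·A is the pore area the mass is dissolved in.
√(4πDt) = √(4π × 0.111 × 1290) = 42.42 m, so C_max = 116/(0.45 × 46.3 × 42.42) = 0.131 kg/m³.

0.131 kg/m³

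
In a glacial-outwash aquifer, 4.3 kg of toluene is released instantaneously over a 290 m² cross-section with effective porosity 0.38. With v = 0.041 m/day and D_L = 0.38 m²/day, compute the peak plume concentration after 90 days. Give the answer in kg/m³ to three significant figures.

The peak of an instantaneous 1D plume sits at x = vt; there the Gaussian factor is 1 and C_max = M/(n_e·A·√(4πDt)), where n_e·A is the pore area the mass is dissolved in.
√(4πDt) = √(4π × 0.38 × 90) = 20.73 m, so C_max = 4.3/(0.38 × 290 × 20.73) = 0.00188 kg/m³.

0.00188 kg/m³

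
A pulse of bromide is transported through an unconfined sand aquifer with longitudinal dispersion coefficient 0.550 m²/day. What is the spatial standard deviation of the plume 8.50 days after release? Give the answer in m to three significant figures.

3.06 m

Dispersive spreading gives a Gaussian with σ² = 2Dt; advection only shifts the center.
σ = √(2 × 0.550 × 8.50) = 3.06 m.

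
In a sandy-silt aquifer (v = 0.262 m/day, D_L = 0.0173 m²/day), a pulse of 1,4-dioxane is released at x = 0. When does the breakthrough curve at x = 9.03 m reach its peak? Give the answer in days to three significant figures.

34.2 days

For the 1D instantaneous-source solution, setting ∂C/∂t = 0 at fixed x gives v²t² + 2Dt − x² = 0, so t = (√(D² + v²x²) − D)/v².
√(D² + v²x²) = √(0.0173² + 0.262² × 9.03²) = 2.366; v² = 0.068644.
t = (2.366 − 0.0173)/0.068644 = 34.2 days (vs. the pure-advection estimate x/v = 34.5 d).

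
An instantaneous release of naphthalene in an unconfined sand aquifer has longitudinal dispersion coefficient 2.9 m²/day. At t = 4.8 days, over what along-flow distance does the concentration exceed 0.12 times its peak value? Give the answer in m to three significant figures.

The plume is Gaussian with σ = √(2Dt) = √(2 × 2.9 × 4.8) = 5.276 m.
C/C_peak = exp(−Δx²/(2σ²)) = 0.12 ⇒ Δx = σ·√(−2 ln 0.12) = 5.276 × 2.059 = 10.86 m.
Width = 2Δx = 21.7 m.

21.7 m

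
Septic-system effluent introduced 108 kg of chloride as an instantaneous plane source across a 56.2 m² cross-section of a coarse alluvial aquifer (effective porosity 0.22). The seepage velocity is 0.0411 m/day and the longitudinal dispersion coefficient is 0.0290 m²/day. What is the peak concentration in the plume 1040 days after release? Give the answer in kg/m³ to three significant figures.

The peak of an instantaneous 1D plume sits at x = vt; there the Gaussian factor is 1 and C_max = M/(n_e·A·√(4πDt)), where n_e·A is the pore area the mass is dissolved in.
√(4πDt) = √(4π × 0.0290 × 1040) = 19.47 m, so C_max = 108/(0.22 × 56.2 × 19.47) = 0.449 kg/m³.

0.449 kg/m³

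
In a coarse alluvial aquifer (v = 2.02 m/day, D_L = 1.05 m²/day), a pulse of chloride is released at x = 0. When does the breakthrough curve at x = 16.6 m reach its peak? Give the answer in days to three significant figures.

7.96 days

For the 1D instantaneous-source solution, setting ∂C/∂t = 0 at fixed x gives v²t² + 2Dt − x² = 0, so t = (√(D² + v²x²) − D)/v².
√(D² + v²x²) = √(1.05² + 2.02² × 16.6²) = 33.55; v² = 4.0804.
t = (33.55 − 1.05)/4.0804 = 7.96 days (vs. the pure-advection estimate x/v = 8.22 d).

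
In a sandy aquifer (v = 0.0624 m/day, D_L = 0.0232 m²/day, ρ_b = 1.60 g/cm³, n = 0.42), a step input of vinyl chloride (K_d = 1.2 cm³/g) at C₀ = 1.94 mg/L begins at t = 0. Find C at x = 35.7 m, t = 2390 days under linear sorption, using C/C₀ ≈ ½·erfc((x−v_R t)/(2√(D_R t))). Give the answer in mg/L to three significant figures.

0.0439 mg/L

Retardation factor R = 1 + ρ_b·K_d/n = 1 + 1.60 × 1.2/0.42 = 5.571.
Sorption retards both mechanisms: v_R = v/R = 0.01120 m/day, D_R = D/R = 0.004164 m²/day.
v_R·t = 0.01120 × 2390 = 26.768 m; 2√(D_R t) = 6.309 m; argument = (35.7 − 26.768)/6.309 = 1.416.
C = C₀ × ½·erfc(1.416) = 1.94 × 0.02261 = 0.0439 mg/L.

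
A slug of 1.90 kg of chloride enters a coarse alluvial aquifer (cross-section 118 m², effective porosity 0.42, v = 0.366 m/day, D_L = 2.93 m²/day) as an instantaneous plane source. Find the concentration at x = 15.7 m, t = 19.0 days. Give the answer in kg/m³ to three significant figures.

For an instantaneous plane source, C(x,t) = M/(n_e·A·√(4πDt)) · exp(−(x−vt)²/(4Dt)), with n_e·A the pore (flow) area.
Plume center vt = 0.366 × 19.0 = 6.954 m, so the well at 15.7 m is 8.746 m downgradient of the peak.
√(4πDt) = 26.45 m, giving peak height M/(n_e·A·√(4πDt)) = 1.90/(0.42 × 118 × 26.45) = 0.001449 kg/m³.
(x−vt)²/(4Dt) = (8.746)²/(4 × 2.93 × 19.0) = 0.3435; exp(−0.3435) = 0.7093.
C = 0.001449 × 0.7093 = 0.00103 kg/m³.

0.00103 kg/m³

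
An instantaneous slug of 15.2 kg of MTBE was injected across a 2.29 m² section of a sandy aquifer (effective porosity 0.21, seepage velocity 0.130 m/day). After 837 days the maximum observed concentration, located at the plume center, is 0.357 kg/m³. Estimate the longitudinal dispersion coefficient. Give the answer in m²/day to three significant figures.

0.745 m²/day

At the plume center C_max = M/(n_e·A·√(4πDt)), so D = M²/(4πt·(n_e·A·C_max)²).
n_e·A·C_max = 0.21 × 2.29 × 0.357 = 0.1717 kg/m.
D = 15.2²/(4π × 837 × 0.1717²) = 0.745 m²/day.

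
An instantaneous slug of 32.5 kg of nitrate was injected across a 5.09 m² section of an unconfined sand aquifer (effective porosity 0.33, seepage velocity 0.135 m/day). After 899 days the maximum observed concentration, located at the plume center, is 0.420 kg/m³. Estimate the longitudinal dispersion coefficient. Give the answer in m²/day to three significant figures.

At the plume center C_max = M/(n_e·A·√(4πDt)), so D = M²/(4πt·(n_e·A·C_max)²).
n_e·A·C_max = 0.33 × 5.09 × 0.420 = 0.7055 kg/m.
D = 32.5²/(4π × 899 × 0.7055²) = 0.188 m²/day.

0.188 m²/day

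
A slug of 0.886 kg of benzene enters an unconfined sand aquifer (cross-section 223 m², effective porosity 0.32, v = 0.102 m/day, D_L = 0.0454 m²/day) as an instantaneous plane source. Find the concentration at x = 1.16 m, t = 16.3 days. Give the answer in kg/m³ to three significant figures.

0.00374 kg/m³

For an instantaneous plane source, C(x,t) = M/(n_e·A·√(4πDt)) · exp(−(x−vt)²/(4Dt)), with n_e·A the pore (flow) area.
Plume center vt = 0.102 × 16.3 = 1.6626 m, so the well at 1.16 m is 0.5026 m upgradient of the peak.
√(4πDt) = 3.049 m, giving peak height M/(n_e·A·√(4πDt)) = 0.886/(0.32 × 223 × 3.049) = 0.004072 kg/m³.
(x−vt)²/(4Dt) = (-0.5026)²/(4 × 0.0454 × 16.3) = 0.08534; exp(−0.08534) = 0.9182.
C = 0.004072 × 0.9182 = 0.00374 kg/m³.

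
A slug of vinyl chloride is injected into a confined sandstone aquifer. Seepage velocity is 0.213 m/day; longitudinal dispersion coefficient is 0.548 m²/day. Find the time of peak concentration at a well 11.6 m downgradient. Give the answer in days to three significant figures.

For the 1D instantaneous-source solution, setting ∂C/∂t = 0 at fixed x gives v²t² + 2Dt − x² = 0, so t = (√(D² + v²x²) − D)/v².
√(D² + v²x²) = √(0.548² + 0.213² × 11.6²) = 2.531; v² = 0.045369.
t = (2.531 − 0.548)/0.045369 = 43.7 days (vs. the pure-advection estimate x/v = 54.5 d).

43.7 days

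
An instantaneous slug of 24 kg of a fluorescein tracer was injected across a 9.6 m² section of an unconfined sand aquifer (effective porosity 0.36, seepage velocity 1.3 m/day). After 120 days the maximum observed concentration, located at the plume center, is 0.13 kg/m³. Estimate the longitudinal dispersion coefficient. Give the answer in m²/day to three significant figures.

At the plume center C_max = M/(n_e·A·√(4πDt)), so D = M²/(4πt·(n_e·A·C_max)²).
n_e·A·C_max = 0.36 × 9.6 × 0.13 = 0.4493 kg/m.
D = 24²/(4π × 120 × 0.4493²) = 1.89 m²/day.

1.89 m²/day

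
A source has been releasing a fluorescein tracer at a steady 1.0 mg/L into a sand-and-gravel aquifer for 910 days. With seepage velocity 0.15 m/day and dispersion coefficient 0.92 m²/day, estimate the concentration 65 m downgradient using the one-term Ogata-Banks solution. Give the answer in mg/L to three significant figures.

0.960 mg/L

For a continuous step input, C/C₀ ≈ ½·erfc((x−vt)/(2√(Dt))).
vt = 0.15 × 910 = 136.5 m and 2√(Dt) = 2√(0.92 × 910) = 57.87 m.
Argument (x−vt)/(2√(Dt)) = (65 − 136.5)/57.87 = -1.236; ½·erfc(-1.236) = 0.9598.
C = 1.0 × 0.9598 = 0.960 mg/L.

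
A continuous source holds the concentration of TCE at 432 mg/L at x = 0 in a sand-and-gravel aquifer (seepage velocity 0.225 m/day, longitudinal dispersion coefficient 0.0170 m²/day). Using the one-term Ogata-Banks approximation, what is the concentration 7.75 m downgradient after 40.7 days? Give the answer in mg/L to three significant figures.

For a continuous step input, C/C₀ ≈ ½·erfc((x−vt)/(2√(Dt))).
vt = 0.225 × 40.7 = 9.1575 m and 2√(Dt) = 2√(0.0170 × 40.7) = 1.664 m.
Argument (x−vt)/(2√(Dt)) = (7.75 − 9.1575)/1.664 = -0.8459; ½·erfc(-0.8459) = 0.8842.
C = 432 × 0.8842 = 382 mg/L.

382 mg/L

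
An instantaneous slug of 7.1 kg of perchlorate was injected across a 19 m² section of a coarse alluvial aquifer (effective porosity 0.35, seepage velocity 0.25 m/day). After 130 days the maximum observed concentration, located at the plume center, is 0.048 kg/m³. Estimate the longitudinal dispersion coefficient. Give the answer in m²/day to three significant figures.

At the plume center C_max = M/(n_e·A·√(4πDt)), so D = M²/(4πt·(n_e·A·C_max)²).
n_e·A·C_max = 0.35 × 19 × 0.048 = 0.3192 kg/m.
D = 7.1²/(4π × 130 × 0.3192²) = 0.303 m²/day.

0.303 m²/day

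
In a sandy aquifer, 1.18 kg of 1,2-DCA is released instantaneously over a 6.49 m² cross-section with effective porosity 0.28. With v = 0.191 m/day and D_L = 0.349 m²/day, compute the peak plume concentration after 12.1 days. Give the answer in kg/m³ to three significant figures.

The peak of an instantaneous 1D plume sits at x = vt; there the Gaussian factor is 1 and C_max = M/(n_e·A·√(4πDt)), where n_e·A is the pore area the mass is dissolved in.
√(4πDt) = √(4π × 0.349 × 12.1) = 7.285 m, so C_max = 1.18/(0.28 × 6.49 × 7.285) = 0.0891 kg/m³.

0.0891 kg/m³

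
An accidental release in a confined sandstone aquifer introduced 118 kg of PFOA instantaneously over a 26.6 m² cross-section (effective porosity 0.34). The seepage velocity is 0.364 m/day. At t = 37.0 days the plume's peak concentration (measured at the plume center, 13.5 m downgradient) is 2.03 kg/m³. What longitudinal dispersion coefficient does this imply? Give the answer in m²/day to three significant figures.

At the plume center C_max = M/(n_e·A·√(4πDt)), so D = M²/(4πt·(n_e·A·C_max)²).
n_e·A·C_max = 0.34 × 26.6 × 2.03 = 18.36 kg/m.
D = 118²/(4π × 37.0 × 18.36²) = 0.0888 m²/day.

0.0888 m²/day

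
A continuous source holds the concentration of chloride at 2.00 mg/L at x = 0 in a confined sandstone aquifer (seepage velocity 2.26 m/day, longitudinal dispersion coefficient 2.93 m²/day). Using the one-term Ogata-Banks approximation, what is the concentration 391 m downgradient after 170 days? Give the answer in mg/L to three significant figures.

0.829 mg/L

For a continuous step input, C/C₀ ≈ ½·erfc((x−vt)/(2√(Dt))).
vt = 2.26 × 170 = 384.2 m and 2√(Dt) = 2√(2.93 × 170) = 44.64 m.
Argument (x−vt)/(2√(Dt)) = (391 − 384.2)/44.64 = 0.1523; ½·erfc(0.1523) = 0.4147.
C = 2.00 × 0.4147 = 0.829 mg/L.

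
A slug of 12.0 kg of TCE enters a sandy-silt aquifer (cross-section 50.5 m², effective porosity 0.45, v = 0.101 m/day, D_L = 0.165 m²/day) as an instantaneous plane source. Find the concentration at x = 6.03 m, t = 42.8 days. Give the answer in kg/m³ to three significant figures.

For an instantaneous plane source, C(x,t) = M/(n_e·A·√(4πDt)) · exp(−(x−vt)²/(4Dt)), with n_e·A the pore (flow) area.
Plume center vt = 0.101 × 42.8 = 4.3228 m, so the well at 6.03 m is 1.7072 m downgradient of the peak.
√(4πDt) = 9.420 m, giving peak height M/(n_e·A·√(4πDt)) = 12.0/(0.45 × 50.5 × 9.420) = 0.05606 kg/m³.
(x−vt)²/(4Dt) = (1.7072)²/(4 × 0.165 × 42.8) = 0.1032; exp(−0.1032) = 0.9019.
C = 0.05606 × 0.9019 = 0.0506 kg/m³.

0.0506 kg/m³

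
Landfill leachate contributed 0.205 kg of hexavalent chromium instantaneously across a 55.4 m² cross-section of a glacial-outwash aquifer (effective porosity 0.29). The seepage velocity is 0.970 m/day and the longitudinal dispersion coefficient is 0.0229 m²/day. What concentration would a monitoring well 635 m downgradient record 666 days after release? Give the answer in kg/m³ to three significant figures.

For an instantaneous plane source, C(x,t) = M/(n_e·A·√(4πDt)) · exp(−(x−vt)²/(4Dt)), with n_e·A the pore (flow) area.
Plume center vt = 0.970 × 666 = 646.02 m, so the well at 635 m is 11.02 m upgradient of the peak.
√(4πDt) = 13.84 m, giving peak height M/(n_e·A·√(4πDt)) = 0.205/(0.29 × 55.4 × 13.84) = 0.0009220 kg/m³.
(x−vt)²/(4Dt) = (-11.02)²/(4 × 0.0229 × 666) = 1.991; exp(−1.991) = 0.1366.
C = 0.0009220 × 0.1366 = 0.000126 kg/m³.

0.000126 kg/m³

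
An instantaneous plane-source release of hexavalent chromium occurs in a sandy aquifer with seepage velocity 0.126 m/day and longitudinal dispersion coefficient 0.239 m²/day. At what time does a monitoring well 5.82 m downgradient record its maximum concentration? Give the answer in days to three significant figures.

33.5 days

For the 1D instantaneous-source solution, setting ∂C/∂t = 0 at fixed x gives v²t² + 2Dt − x² = 0, so t = (√(D² + v²x²) − D)/v².
√(D² + v²x²) = √(0.239² + 0.126² × 5.82²) = 0.7713; v² = 0.015876.
t = (0.7713 − 0.239)/0.015876 = 33.5 days (vs. the pure-advection estimate x/v = 46.2 d).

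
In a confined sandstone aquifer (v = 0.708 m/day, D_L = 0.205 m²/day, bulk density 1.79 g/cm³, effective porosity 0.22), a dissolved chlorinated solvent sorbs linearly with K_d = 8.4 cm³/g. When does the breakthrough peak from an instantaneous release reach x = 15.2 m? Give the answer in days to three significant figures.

1460 days

Retardation factor R = 1 + ρ_b·K_d/n = 1 + 1.79 × 8.4/0.22 = 69.35.
Sorption retards both mechanisms: v_R = v/R = 0.01021 m/day, D_R = D/R = 0.002956 m²/day.
Peak time from v_R²t² + 2D_R t − x² = 0: t = (√(D_R² + v_R²x²) − D_R)/v_R².
√(D_R² + v_R²x²) = √(0.002956² + 0.01021² × 15.2²) = 0.1552; v_R² = 0.0001042.
t = (0.1552 − 0.002956)/0.0001042 = 1460 days.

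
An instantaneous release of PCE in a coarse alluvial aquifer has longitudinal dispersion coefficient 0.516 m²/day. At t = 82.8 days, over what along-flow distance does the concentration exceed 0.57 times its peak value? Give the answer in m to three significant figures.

19.6 m

The plume is Gaussian with σ = √(2Dt) = √(2 × 0.516 × 82.8) = 9.244 m.
C/C_peak = exp(−Δx²/(2σ²)) = 0.57 ⇒ Δx = σ·√(−2 ln 0.57) = 9.244 × 1.060 = 9.799 m.
Width = 2Δx = 19.6 m.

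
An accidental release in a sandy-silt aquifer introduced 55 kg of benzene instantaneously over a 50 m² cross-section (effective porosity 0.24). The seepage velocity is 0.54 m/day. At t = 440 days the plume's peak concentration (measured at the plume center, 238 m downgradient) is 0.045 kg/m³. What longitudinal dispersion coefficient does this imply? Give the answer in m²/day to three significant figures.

1.88 m²/day

At the plume center C_max = M/(n_e·A·√(4πDt)), so D = M²/(4πt·(n_e·A·C_max)²).
n_e·A·C_max = 0.24 × 50 × 0.045 = 0.5400 kg/m.
D = 55²/(4π × 440 × 0.5400²) = 1.88 m²/day.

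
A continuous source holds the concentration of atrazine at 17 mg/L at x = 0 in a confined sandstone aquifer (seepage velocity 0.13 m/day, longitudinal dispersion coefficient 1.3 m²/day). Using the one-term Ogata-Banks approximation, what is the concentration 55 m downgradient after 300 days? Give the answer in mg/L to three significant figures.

For a continuous step input, C/C₀ ≈ ½·erfc((x−vt)/(2√(Dt))).
vt = 0.13 × 300 = 39 m and 2√(Dt) = 2√(1.3 × 300) = 39.50 m.
Argument (x−vt)/(2√(Dt)) = (55 − 39)/39.50 = 0.4051; ½·erfc(0.4051) = 0.2834.
C = 17 × 0.2834 = 4.82 mg/L.

4.82 mg/L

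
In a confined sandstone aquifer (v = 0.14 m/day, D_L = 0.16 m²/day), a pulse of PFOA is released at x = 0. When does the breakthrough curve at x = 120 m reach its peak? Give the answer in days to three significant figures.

849 days

For the 1D instantaneous-source solution, setting ∂C/∂t = 0 at fixed x gives v²t² + 2Dt − x² = 0, so t = (√(D² + v²x²) − D)/v².
√(D² + v²x²) = √(0.16² + 0.14² × 120²) = 16.80; v² = 0.0196.
t = (16.80 − 0.16)/0.0196 = 849 days (vs. the pure-advection estimate x/v = 857 d).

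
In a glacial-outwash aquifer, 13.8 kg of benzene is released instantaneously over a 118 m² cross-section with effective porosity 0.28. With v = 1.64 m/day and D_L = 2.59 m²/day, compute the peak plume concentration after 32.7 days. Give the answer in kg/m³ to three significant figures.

The peak of an instantaneous 1D plume sits at x = vt; there the Gaussian factor is 1 and C_max = M/(n_e·A·√(4πDt)), where n_e·A is the pore area the mass is dissolved in.
√(4πDt) = √(4π × 2.59 × 32.7) = 32.62 m, so C_max = 13.8/(0.28 × 118 × 32.62) = 0.0128 kg/m³.

0.0128 kg/m³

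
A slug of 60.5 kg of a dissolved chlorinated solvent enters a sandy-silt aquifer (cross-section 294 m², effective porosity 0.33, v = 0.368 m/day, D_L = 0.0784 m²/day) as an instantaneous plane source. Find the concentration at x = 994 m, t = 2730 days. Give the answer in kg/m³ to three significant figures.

For an instantaneous plane source, C(x,t) = M/(n_e·A·√(4πDt)) · exp(−(x−vt)²/(4Dt)), with n_e·A the pore (flow) area.
Plume center vt = 0.368 × 2730 = 1004.64 m, so the well at 994 m is 10.64 m upgradient of the peak.
√(4πDt) = 51.86 m, giving peak height M/(n_e·A·√(4πDt)) = 60.5/(0.33 × 294 × 51.86) = 0.01202 kg/m³.
(x−vt)²/(4Dt) = (-10.64)²/(4 × 0.0784 × 2730) = 0.1322; exp(−0.1322) = 0.8762.
C = 0.01202 × 0.8762 = 0.0105 kg/m³.

0.0105 kg/m³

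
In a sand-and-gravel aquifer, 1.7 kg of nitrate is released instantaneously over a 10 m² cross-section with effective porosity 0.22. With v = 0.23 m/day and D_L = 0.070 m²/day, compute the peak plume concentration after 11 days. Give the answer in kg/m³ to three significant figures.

0.248 kg/m³

The peak of an instantaneous 1D plume sits at x = vt; there the Gaussian factor is 1 and C_max = M/(n_e·A·√(4πDt)), where n_e·A is the pore area the mass is dissolved in.
√(4πDt) = √(4π × 0.070 × 11) = 3.111 m, so C_max = 1.7/(0.22 × 10 × 3.111) = 0.248 kg/m³.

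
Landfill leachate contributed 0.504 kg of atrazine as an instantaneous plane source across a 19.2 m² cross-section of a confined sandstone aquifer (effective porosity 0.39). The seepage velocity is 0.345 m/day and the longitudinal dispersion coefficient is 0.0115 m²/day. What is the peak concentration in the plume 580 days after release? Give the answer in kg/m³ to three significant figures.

The peak of an instantaneous 1D plume sits at x = vt; there the Gaussian factor is 1 and C_max = M/(n_e·A·√(4πDt)), where n_e·A is the pore area the mass is dissolved in.
√(4πDt) = √(4π × 0.0115 × 580) = 9.155 m, so C_max = 0.504/(0.39 × 19.2 × 9.155) = 0.00735 kg/m³.

0.00735 kg/m³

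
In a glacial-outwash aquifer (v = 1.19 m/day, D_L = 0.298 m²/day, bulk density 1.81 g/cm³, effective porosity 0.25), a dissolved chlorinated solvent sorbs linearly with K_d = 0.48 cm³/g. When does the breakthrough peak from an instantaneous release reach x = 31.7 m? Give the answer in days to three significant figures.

Retardation factor R = 1 + ρ_b·K_d/n = 1 + 1.81 × 0.48/0.25 = 4.475.
Sorption retards both mechanisms: v_R = v/R = 0.2659 m/day, D_R = D/R = 0.06659 m²/day.
Peak time from v_R²t² + 2D_R t − x² = 0: t = (√(D_R² + v_R²x²) − D_R)/v_R².
√(D_R² + v_R²x²) = √(0.06659² + 0.2659² × 31.7²) = 8.429; v_R² = 0.07070.
t = (8.429 − 0.06659)/0.07070 = 118 days.

118 days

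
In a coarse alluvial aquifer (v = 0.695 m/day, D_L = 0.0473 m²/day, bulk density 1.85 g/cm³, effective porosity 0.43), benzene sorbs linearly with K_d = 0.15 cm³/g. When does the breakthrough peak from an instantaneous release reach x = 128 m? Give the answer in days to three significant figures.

303 days

Retardation factor R = 1 + ρ_b·K_d/n = 1 + 1.85 × 0.15/0.43 = 1.645.
Sorption retards both mechanisms: v_R = v/R = 0.4225 m/day, D_R = D/R = 0.02875 m²/day.
Peak time from v_R²t² + 2D_R t − x² = 0: t = (√(D_R² + v_R²x²) − D_R)/v_R².
√(D_R² + v_R²x²) = √(0.02875² + 0.4225² × 128²) = 54.08; v_R² = 0.1785.
t = (54.08 − 0.02875)/0.1785 = 303 days.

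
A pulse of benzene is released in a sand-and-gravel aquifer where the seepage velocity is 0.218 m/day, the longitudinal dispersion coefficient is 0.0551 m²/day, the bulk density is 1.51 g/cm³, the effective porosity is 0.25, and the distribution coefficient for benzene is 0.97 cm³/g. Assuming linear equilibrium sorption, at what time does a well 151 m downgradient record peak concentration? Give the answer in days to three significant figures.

Retardation factor R = 1 + ρ_b·K_d/n = 1 + 1.51 × 0.97/0.25 = 6.859.
Sorption retards both mechanisms: v_R = v/R = 0.03178 m/day, D_R = D/R = 0.008033 m²/day.
Peak time from v_R²t² + 2D_R t − x² = 0: t = (√(D_R² + v_R²x²) − D_R)/v_R².
√(D_R² + v_R²x²) = √(0.008033² + 0.03178² × 151²) = 4.799; v_R² = 0.001010.
t = (4.799 − 0.008033)/0.001010 = 4740 days.

4740 days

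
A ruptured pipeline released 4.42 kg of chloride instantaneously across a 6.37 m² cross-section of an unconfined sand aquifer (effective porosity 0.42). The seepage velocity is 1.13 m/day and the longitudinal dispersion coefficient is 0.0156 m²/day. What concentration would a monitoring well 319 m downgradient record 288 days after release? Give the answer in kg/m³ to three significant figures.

0.0219 kg/m³

For an instantaneous plane source, C(x,t) = M/(n_e·A·√(4πDt)) · exp(−(x−vt)²/(4Dt)), with n_e·A the pore (flow) area.
Plume center vt = 1.13 × 288 = 325.44 m, so the well at 319 m is 6.44 m upgradient of the peak.
√(4πDt) = 7.514 m, giving peak height M/(n_e·A·√(4πDt)) = 4.42/(0.42 × 6.37 × 7.514) = 0.2199 kg/m³.
(x−vt)²/(4Dt) = (-6.44)²/(4 × 0.0156 × 288) = 2.308; exp(−2.308) = 0.09946.
C = 0.2199 × 0.09946 = 0.0219 kg/m³.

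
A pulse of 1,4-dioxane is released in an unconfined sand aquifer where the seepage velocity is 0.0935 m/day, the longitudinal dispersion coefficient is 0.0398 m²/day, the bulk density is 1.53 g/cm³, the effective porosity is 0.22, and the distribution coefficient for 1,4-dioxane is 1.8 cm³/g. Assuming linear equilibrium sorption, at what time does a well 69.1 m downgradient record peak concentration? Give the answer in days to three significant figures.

9930 days

Retardation factor R = 1 + ρ_b·K_d/n = 1 + 1.53 × 1.8/0.22 = 13.52.
Sorption retards both mechanisms: v_R = v/R = 0.006916 m/day, D_R = D/R = 0.002944 m²/day.
Peak time from v_R²t² + 2D_R t − x² = 0: t = (√(D_R² + v_R²x²) − D_R)/v_R².
√(D_R² + v_R²x²) = √(0.002944² + 0.006916² × 69.1²) = 0.4779; v_R² = 4.783e-05.
t = (0.4779 − 0.002944)/4.783e-05 = 9930 days.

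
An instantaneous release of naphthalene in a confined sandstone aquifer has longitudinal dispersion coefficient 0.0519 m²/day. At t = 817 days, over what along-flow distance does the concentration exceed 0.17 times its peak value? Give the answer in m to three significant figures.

34.7 m

The plume is Gaussian with σ = √(2Dt) = √(2 × 0.0519 × 817) = 9.209 m.
C/C_peak = exp(−Δx²/(2σ²)) = 0.17 ⇒ Δx = σ·√(−2 ln 0.17) = 9.209 × 1.883 = 17.34 m.
Width = 2Δx = 34.7 m.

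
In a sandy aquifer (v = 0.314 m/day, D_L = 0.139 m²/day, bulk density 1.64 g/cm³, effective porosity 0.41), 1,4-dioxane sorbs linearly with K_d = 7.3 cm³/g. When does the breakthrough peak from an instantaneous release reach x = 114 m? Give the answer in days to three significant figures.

Retardation factor R = 1 + ρ_b·K_d/n = 1 + 1.64 × 7.3/0.41 = 30.20.
Sorption retards both mechanisms: v_R = v/R = 0.01040 m/day, D_R = D/R = 0.004603 m²/day.
Peak time from v_R²t² + 2D_R t − x² = 0: t = (√(D_R² + v_R²x²) − D_R)/v_R².
√(D_R² + v_R²x²) = √(0.004603² + 0.01040² × 114²) = 1.186; v_R² = 0.0001082.
t = (1.186 − 0.004603)/0.0001082 = 10900 days.

10900 days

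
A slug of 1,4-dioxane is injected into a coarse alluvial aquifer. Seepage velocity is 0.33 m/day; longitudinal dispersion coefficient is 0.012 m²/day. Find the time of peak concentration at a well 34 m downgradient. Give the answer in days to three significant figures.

103 days

For the 1D instantaneous-source solution, setting ∂C/∂t = 0 at fixed x gives v²t² + 2Dt − x² = 0, so t = (√(D² + v²x²) − D)/v².
√(D² + v²x²) = √(0.012² + 0.33² × 34²) = 11.22; v² = 0.1089.
t = (11.22 − 0.012)/0.1089 = 103 days (vs. the pure-advection estimate x/v = 103 d).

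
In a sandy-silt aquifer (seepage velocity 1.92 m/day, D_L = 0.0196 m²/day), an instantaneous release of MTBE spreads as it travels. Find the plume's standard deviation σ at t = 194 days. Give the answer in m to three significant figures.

Dispersive spreading gives a Gaussian with σ² = 2Dt; advection only shifts the center.
σ = √(2 × 0.0196 × 194) = 2.76 m.

2.76 m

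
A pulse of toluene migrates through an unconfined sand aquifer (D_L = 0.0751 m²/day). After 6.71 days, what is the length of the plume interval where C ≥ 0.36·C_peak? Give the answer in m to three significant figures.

2.87 m

The plume is Gaussian with σ = √(2Dt) = √(2 × 0.0751 × 6.71) = 1.004 m.
C/C_peak = exp(−Δx²/(2σ²)) = 0.36 ⇒ Δx = σ·√(−2 ln 0.36) = 1.004 × 1.429 = 1.435 m.
Width = 2Δx = 2.87 m.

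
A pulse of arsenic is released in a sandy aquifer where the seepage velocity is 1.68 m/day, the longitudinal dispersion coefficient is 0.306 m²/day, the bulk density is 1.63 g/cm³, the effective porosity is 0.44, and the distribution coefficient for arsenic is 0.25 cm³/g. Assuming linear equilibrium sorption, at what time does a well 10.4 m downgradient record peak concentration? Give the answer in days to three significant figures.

Retardation factor R = 1 + ρ_b·K_d/n = 1 + 1.63 × 0.25/0.44 = 1.926.
Sorption retards both mechanisms: v_R = v/R = 0.8723 m/day, D_R = D/R = 0.1589 m²/day.
Peak time from v_R²t² + 2D_R t − x² = 0: t = (√(D_R² + v_R²x²) − D_R)/v_R².
√(D_R² + v_R²x²) = √(0.1589² + 0.8723² × 10.4²) = 9.073; v_R² = 0.7609.
t = (9.073 − 0.1589)/0.7609 = 11.7 days.

11.7 days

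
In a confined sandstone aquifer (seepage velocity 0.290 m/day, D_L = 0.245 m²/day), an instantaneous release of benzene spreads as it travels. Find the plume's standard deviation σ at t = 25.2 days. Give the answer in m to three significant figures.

Dispersive spreading gives a Gaussian with σ² = 2Dt; advection only shifts the center.
σ = √(2 × 0.245 × 25.2) = 3.51 m.

3.51 m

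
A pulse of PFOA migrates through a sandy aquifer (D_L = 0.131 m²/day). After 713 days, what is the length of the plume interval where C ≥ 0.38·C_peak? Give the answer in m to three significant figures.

The plume is Gaussian with σ = √(2Dt) = √(2 × 0.131 × 713) = 13.67 m.
C/C_peak = exp(−Δx²/(2σ²)) = 0.38 ⇒ Δx = σ·√(−2 ln 0.38) = 13.67 × 1.391 = 19.01 m.
Width = 2Δx = 38.0 m.

38.0 m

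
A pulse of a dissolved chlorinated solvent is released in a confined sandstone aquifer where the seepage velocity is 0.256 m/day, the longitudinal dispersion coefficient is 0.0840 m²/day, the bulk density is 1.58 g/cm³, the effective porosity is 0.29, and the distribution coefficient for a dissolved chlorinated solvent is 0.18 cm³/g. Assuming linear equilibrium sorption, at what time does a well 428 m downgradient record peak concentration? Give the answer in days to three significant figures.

3310 days

Retardation factor R = 1 + ρ_b·K_d/n = 1 + 1.58 × 0.18/0.29 = 1.981.
Sorption retards both mechanisms: v_R = v/R = 0.1292 m/day, D_R = D/R = 0.04240 m²/day.
Peak time from v_R²t² + 2D_R t − x² = 0: t = (√(D_R² + v_R²x²) − D_R)/v_R².
√(D_R² + v_R²x²) = √(0.04240² + 0.1292² × 428²) = 55.30; v_R² = 0.01669.
t = (55.30 − 0.04240)/0.01669 = 3310 days.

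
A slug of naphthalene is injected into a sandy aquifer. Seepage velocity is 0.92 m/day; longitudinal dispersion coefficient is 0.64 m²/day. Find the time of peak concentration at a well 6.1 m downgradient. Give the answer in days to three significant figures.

5.92 days

For the 1D instantaneous-source solution, setting ∂C/∂t = 0 at fixed x gives v²t² + 2Dt − x² = 0, so t = (√(D² + v²x²) − D)/v².
√(D² + v²x²) = √(0.64² + 0.92² × 6.1²) = 5.648; v² = 0.8464.
t = (5.648 − 0.64)/0.8464 = 5.92 days (vs. the pure-advection estimate x/v = 6.63 d).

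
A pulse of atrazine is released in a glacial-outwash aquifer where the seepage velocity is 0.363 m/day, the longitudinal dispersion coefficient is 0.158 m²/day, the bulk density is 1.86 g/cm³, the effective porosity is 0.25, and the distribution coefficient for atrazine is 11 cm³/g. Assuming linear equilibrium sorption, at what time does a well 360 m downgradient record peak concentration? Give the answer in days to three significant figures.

Retardation factor R = 1 + ρ_b·K_d/n = 1 + 1.86 × 11/0.25 = 82.84.
Sorption retards both mechanisms: v_R = v/R = 0.004382 m/day, D_R = D/R = 0.001907 m²/day.
Peak time from v_R²t² + 2D_R t − x² = 0: t = (√(D_R² + v_R²x²) − D_R)/v_R².
√(D_R² + v_R²x²) = √(0.001907² + 0.004382² × 360²) = 1.578; v_R² = 1.920e-05.
t = (1.578 − 0.001907)/1.920e-05 = 82100 days.

82100 days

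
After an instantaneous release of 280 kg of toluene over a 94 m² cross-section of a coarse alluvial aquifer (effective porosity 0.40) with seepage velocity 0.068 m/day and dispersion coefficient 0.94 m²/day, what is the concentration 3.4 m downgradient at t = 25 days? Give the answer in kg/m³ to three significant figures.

0.420 kg/m³

For an instantaneous plane source, C(x,t) = M/(n_e·A·√(4πDt)) · exp(−(x−vt)²/(4Dt)), with n_e·A the pore (flow) area.
Plume center vt = 0.068 × 25 = 1.7 m, so the well at 3.4 m is 1.7 m downgradient of the peak.
√(4πDt) = 17.18 m, giving peak height M/(n_e·A·√(4πDt)) = 280/(0.40 × 94 × 17.18) = 0.4335 kg/m³.
(x−vt)²/(4Dt) = (1.7)²/(4 × 0.94 × 25) = 0.03074; exp(−0.03074) = 0.9697.
C = 0.4335 × 0.9697 = 0.420 kg/m³.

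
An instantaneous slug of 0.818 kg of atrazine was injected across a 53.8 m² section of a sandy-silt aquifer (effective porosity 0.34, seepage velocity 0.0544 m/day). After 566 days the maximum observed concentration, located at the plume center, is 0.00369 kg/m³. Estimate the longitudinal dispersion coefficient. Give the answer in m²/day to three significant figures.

At the plume center C_max = M/(n_e·A·√(4πDt)), so D = M²/(4πt·(n_e·A·C_max)²).
n_e·A·C_max = 0.34 × 53.8 × 0.00369 = 0.06750 kg/m.
D = 0.818²/(4π × 566 × 0.06750²) = 0.0206 m²/day.

0.0206 m²/day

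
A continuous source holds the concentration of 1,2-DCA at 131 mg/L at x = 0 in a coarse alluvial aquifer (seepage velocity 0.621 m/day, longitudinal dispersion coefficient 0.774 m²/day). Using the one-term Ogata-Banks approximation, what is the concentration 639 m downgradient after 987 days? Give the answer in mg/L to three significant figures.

33.1 mg/L

For a continuous step input, C/C₀ ≈ ½·erfc((x−vt)/(2√(Dt))).
vt = 0.621 × 987 = 612.927 m and 2√(Dt) = 2√(0.774 × 987) = 55.28 m.
Argument (x−vt)/(2√(Dt)) = (639 − 612.927)/55.28 = 0.4717; ½·erfc(0.4717) = 0.2524.
C = 131 × 0.2524 = 33.1 mg/L.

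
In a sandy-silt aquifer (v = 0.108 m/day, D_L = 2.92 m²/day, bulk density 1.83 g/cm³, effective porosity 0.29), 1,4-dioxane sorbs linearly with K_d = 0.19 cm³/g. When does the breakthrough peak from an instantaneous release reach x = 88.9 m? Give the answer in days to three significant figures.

Retardation factor R = 1 + ρ_b·K_d/n = 1 + 1.83 × 0.19/0.29 = 2.199.
Sorption retards both mechanisms: v_R = v/R = 0.04911 m/day, D_R = D/R = 1.328 m²/day.
Peak time from v_R²t² + 2D_R t − x² = 0: t = (√(D_R² + v_R²x²) − D_R)/v_R².
√(D_R² + v_R²x²) = √(1.328² + 0.04911² × 88.9²) = 4.563; v_R² = 0.002412.
t = (4.563 − 1.328)/0.002412 = 1340 days.

1340 days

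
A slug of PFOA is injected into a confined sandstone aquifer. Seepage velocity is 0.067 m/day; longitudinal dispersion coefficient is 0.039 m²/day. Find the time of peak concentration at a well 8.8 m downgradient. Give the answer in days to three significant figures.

123 days

For the 1D instantaneous-source solution, setting ∂C/∂t = 0 at fixed x gives v²t² + 2Dt − x² = 0, so t = (√(D² + v²x²) − D)/v².
√(D² + v²x²) = √(0.039² + 0.067² × 8.8²) = 0.5909; v² = 0.004489.
t = (0.5909 − 0.039)/0.004489 = 123 days (vs. the pure-advection estimate x/v = 131 d).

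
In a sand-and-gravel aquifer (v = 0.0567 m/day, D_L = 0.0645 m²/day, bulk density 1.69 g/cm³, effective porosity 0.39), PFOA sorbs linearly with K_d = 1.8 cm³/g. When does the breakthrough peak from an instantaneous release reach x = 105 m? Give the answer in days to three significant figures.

16100 days

Retardation factor R = 1 + ρ_b·K_d/n = 1 + 1.69 × 1.8/0.39 = 8.800.
Sorption retards both mechanisms: v_R = v/R = 0.006443 m/day, D_R = D/R = 0.007330 m²/day.
Peak time from v_R²t² + 2D_R t − x² = 0: t = (√(D_R² + v_R²x²) − D_R)/v_R².
√(D_R² + v_R²x²) = √(0.007330² + 0.006443² × 105²) = 0.6766; v_R² = 4.151e-05.
t = (0.6766 − 0.007330)/4.151e-05 = 16100 days.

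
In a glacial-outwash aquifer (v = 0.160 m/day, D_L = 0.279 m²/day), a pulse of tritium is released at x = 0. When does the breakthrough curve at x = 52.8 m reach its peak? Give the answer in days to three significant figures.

319 days

For the 1D instantaneous-source solution, setting ∂C/∂t = 0 at fixed x gives v²t² + 2Dt − x² = 0, so t = (√(D² + v²x²) − D)/v².
√(D² + v²x²) = √(0.279² + 0.160² × 52.8²) = 8.453; v² = 0.0256.
t = (8.453 − 0.279)/0.0256 = 319 days (vs. the pure-advection estimate x/v = 330 d).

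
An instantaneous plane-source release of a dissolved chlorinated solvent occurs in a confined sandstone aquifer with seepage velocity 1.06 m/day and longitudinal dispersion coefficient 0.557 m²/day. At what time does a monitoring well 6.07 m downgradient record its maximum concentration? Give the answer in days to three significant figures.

5.25 days

For the 1D instantaneous-source solution, setting ∂C/∂t = 0 at fixed x gives v²t² + 2Dt − x² = 0, so t = (√(D² + v²x²) − D)/v².
√(D² + v²x²) = √(0.557² + 1.06² × 6.07²) = 6.458; v² = 1.1236.
t = (6.458 − 0.557)/1.1236 = 5.25 days (vs. the pure-advection estimate x/v = 5.73 d).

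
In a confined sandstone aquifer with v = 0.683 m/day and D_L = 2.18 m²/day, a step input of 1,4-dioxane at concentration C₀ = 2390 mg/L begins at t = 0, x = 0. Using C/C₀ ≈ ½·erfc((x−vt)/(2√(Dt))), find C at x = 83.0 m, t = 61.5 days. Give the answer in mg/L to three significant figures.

14.7 mg/L

For a continuous step input, C/C₀ ≈ ½·erfc((x−vt)/(2√(Dt))).
vt = 0.683 × 61.5 = 42.0045 m and 2√(Dt) = 2√(2.18 × 61.5) = 23.16 m.
Argument (x−vt)/(2√(Dt)) = (83.0 − 42.0045)/23.16 = 1.770; ½·erfc(1.770) = 0.006155.
C = 2390 × 0.006155 = 14.7 mg/L.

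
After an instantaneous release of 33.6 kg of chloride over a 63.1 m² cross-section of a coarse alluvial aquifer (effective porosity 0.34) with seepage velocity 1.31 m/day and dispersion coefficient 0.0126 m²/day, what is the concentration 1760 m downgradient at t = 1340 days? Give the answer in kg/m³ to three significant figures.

For an instantaneous plane source, C(x,t) = M/(n_e·A·√(4πDt)) · exp(−(x−vt)²/(4Dt)), with n_e·A the pore (flow) area.
Plume center vt = 1.31 × 1340 = 1755.4 m, so the well at 1760 m is 4.6 m downgradient of the peak.
√(4πDt) = 14.57 m, giving peak height M/(n_e·A·√(4πDt)) = 33.6/(0.34 × 63.1 × 14.57) = 0.1075 kg/m³.
(x−vt)²/(4Dt) = (4.6)²/(4 × 0.0126 × 1340) = 0.3133; exp(−0.3133) = 0.7310.
C = 0.1075 × 0.7310 = 0.0786 kg/m³.

0.0786 kg/m³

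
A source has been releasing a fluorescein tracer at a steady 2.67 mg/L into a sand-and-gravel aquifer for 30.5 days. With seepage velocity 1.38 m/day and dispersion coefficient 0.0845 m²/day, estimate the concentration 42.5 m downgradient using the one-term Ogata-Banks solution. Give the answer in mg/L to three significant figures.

1.14 mg/L

For a continuous step input, C/C₀ ≈ ½·erfc((x−vt)/(2√(Dt))).
vt = 1.38 × 30.5 = 42.09 m and 2√(Dt) = 2√(0.0845 × 30.5) = 3.211 m.
Argument (x−vt)/(2√(Dt)) = (42.5 − 42.09)/3.211 = 0.1277; ½·erfc(0.1277) = 0.4283.
C = 2.67 × 0.4283 = 1.14 mg/L.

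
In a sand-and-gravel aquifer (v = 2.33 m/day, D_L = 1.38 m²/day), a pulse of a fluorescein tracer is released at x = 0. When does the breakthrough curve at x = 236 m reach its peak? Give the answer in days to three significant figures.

101 days

For the 1D instantaneous-source solution, setting ∂C/∂t = 0 at fixed x gives v²t² + 2Dt − x² = 0, so t = (√(D² + v²x²) − D)/v².
√(D² + v²x²) = √(1.38² + 2.33² × 236²) = 549.9; v² = 5.4289.
t = (549.9 − 1.38)/5.4289 = 101 days (vs. the pure-advection estimate x/v = 101 d).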